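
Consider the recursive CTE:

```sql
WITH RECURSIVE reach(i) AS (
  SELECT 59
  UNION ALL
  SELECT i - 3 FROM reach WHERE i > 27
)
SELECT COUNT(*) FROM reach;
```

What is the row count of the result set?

Base: i=59.
Iteration 1: 59 > 27 holds -> i = 59 - 3 = 56.
Iteration 2: 56 > 27 holds -> i = 56 - 3 = 53.
Iteration 3: 53 > 27 holds -> i = 53 - 3 = 50.
Iteration 4: 50 > 27 holds -> i = 50 - 3 = 47.
Iteration 5: 47 > 27 holds -> i = 47 - 3 = 44.
Iteration 6: 44 > 27 holds -> i = 44 - 3 = 41.
Iteration 7: 41 > 27 holds -> i = 41 - 3 = 38.
Iteration 8: 38 > 27 holds -> i = 38 - 3 = 35.
Iteration 9: 35 > 27 holds -> i = 35 - 3 = 32.
Iteration 10: 32 > 27 holds -> i = 32 - 3 = 29.
Iteration 11: 29 > 27 holds -> i = 29 - 3 = 26.
Iteration 12: 26 > 27 fails; recursion stops.
Total rows emitted: 12.

12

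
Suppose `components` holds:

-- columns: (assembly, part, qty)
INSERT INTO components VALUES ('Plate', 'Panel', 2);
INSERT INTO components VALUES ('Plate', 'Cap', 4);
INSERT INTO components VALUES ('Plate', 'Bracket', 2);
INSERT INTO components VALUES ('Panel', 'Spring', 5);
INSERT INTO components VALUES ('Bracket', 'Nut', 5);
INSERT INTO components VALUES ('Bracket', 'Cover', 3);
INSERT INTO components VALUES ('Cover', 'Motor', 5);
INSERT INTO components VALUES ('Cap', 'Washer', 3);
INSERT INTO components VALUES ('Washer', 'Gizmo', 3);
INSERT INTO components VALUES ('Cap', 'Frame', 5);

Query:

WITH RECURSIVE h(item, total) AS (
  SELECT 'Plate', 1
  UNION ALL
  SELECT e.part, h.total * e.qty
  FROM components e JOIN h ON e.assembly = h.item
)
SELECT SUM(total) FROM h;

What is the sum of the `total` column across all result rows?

133

Base: (Plate, total=1).
Iteration 1: components of {Plate} -> Bracket = 1*2 = 2, Cap = 1*4 = 4, Panel = 1*2 = 2.
Iteration 2: components of {Bracket,Cap,Panel} -> Cover = 2*3 = 6, Frame = 4*5 = 20, Nut = 2*5 = 10, Spring = 2*5 = 10, Washer = 4*3 = 12.
Iteration 3: components of {Cover,Frame,Nut,Spring,Washer} -> Gizmo = 12*3 = 36, Motor = 6*5 = 30.
Iteration 4: no further components; recursion stops.
SUM(total) = 1 + 2 + 4 + 2 + 10 + 12 + 20 + 10 + 6 + 36 + 30 = 133.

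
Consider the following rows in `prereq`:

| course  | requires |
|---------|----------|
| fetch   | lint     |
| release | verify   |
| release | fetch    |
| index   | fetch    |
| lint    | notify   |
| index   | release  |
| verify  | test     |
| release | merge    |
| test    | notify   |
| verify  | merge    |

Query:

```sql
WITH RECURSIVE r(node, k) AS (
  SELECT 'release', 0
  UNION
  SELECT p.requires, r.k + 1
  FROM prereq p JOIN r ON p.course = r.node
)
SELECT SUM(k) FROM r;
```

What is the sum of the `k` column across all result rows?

12

Base: (release, k=0).
Iteration 1: edges from {release} -> (fetch, k=1), (merge, k=1), (verify, k=1).
Iteration 2: edges from {fetch,merge,verify} -> (lint, k=2), (merge, k=2), (test, k=2).
Iteration 3: edges from {lint,merge,test} -> (notify, k=3). [UNION drops 1 duplicate row(s)]
Iteration 4: no outgoing edges from {notify}; recursion stops.
SUM(k) = 0 + 1 + 1 + 1 + 2 + 2 + 2 + 3 = 12.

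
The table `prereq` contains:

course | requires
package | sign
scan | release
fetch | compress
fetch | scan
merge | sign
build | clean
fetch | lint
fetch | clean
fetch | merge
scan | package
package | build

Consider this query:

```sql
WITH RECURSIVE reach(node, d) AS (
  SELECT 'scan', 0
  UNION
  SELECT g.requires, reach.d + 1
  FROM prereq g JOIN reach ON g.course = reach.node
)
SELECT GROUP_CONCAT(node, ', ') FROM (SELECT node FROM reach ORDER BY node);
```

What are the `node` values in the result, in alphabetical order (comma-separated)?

build, clean, package, release, scan, sign

Base: (scan, d=0).
Iteration 1: edges from {scan} -> (package, d=1), (release, d=1).
Iteration 2: edges from {package,release} -> (build, d=2), (sign, d=2).
Iteration 3: edges from {build,sign} -> (clean, d=3).
Iteration 4: no outgoing edges from {clean}; recursion stops.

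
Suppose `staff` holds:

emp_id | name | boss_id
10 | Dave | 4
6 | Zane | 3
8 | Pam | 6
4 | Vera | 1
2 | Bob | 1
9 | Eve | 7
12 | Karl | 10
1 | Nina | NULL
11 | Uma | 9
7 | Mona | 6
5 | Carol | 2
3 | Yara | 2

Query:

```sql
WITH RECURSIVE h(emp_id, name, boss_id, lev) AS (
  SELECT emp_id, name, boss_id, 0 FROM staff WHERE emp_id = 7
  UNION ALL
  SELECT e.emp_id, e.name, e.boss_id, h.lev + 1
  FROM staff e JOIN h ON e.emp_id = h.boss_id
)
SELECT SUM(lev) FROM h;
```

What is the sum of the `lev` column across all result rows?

10

Base: emp_id=7 (Mona), boss_id=6, lev 0.
Iteration 1: join on emp_id=6 -> Zane (id 6, boss_id=3, lev 1).
Iteration 2: join on emp_id=3 -> Yara (id 3, boss_id=2, lev 2).
Iteration 3: join on emp_id=2 -> Bob (id 2, boss_id=1, lev 3).
Iteration 4: join on emp_id=1 -> Nina (id 1, boss_id=NULL, lev 4).
Iteration 5: boss_id is NULL; no match; recursion stops.
SUM(lev) = 0 + 1 + 2 + 3 + 4 = 10.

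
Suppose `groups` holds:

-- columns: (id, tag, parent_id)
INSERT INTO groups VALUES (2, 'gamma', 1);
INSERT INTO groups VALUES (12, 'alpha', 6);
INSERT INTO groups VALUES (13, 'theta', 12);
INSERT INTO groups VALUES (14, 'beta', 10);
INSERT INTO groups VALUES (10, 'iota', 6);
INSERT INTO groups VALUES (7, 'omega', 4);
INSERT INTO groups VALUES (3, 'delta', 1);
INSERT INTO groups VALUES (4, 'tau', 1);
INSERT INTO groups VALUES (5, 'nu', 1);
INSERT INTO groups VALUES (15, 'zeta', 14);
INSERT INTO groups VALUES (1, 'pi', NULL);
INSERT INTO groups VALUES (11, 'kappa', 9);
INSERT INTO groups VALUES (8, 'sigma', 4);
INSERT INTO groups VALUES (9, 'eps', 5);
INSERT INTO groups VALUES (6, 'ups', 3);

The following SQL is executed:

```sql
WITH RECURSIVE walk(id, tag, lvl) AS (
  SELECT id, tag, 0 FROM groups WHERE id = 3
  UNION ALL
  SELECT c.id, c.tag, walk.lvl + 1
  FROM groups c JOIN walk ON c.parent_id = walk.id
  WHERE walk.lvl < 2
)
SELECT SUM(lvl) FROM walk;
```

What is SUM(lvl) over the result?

5

Base: id=3 (delta) at lvl 0.
Iteration 1: rows with parent_id in {3} -> ups (id 6, lvl 1).
Iteration 2: rows with parent_id in {6} -> iota (id 10, lvl 2), alpha (id 12, lvl 2).
Iteration 3: lvl < 2 fails for all current rows; recursion stops.
SUM(lvl) = 0 + 1 + 2 + 2 = 5.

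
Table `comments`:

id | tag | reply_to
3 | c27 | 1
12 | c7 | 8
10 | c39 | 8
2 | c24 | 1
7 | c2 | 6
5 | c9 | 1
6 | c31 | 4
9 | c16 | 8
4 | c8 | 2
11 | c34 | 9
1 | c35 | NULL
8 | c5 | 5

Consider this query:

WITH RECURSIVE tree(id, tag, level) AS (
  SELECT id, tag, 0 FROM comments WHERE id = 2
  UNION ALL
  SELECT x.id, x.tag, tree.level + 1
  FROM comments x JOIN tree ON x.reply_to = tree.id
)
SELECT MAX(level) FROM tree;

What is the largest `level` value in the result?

3

Base: id=2 (c24) at level 0.
Iteration 1: rows with reply_to in {2} -> c8 (id 4, level 1).
Iteration 2: rows with reply_to in {4} -> c31 (id 6, level 2).
Iteration 3: rows with reply_to in {6} -> c2 (id 7, level 3).
Iteration 4: no rows with reply_to in {7}; recursion stops.
level values: 0, 1, 2, 3; the maximum is 3.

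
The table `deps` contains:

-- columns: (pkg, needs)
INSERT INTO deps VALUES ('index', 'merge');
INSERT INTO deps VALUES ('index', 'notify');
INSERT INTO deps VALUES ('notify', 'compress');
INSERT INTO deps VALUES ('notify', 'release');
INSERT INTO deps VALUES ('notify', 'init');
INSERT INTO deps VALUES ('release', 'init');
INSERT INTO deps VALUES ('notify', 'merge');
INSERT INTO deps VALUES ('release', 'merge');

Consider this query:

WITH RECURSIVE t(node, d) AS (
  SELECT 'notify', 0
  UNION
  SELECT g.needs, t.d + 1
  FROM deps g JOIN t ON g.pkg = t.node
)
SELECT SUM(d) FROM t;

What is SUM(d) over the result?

8

Base: (notify, d=0).
Iteration 1: edges from {notify} -> (compress, d=1), (init, d=1), (merge, d=1), (release, d=1).
Iteration 2: edges from {compress,init,merge,release} -> (init, d=2), (merge, d=2).
Iteration 3: no outgoing edges from {init,merge}; recursion stops.
SUM(d) = 0 + 1 + 1 + 1 + 1 + 2 + 2 = 8.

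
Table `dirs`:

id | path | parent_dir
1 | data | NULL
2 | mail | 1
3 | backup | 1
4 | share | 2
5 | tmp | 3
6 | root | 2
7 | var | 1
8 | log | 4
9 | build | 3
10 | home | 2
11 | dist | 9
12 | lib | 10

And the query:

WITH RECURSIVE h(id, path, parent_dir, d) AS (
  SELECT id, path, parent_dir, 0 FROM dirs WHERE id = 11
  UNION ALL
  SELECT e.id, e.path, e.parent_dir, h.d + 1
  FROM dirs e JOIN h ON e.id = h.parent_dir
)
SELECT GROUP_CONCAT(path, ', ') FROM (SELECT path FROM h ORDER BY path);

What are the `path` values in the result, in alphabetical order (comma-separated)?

Base: id=11 (dist), parent_dir=9, d 0.
Iteration 1: join on id=9 -> build (id 9, parent_dir=3, d 1).
Iteration 2: join on id=3 -> backup (id 3, parent_dir=1, d 2).
Iteration 3: join on id=1 -> data (id 1, parent_dir=NULL, d 3).
Iteration 4: parent_dir is NULL; no match; recursion stops.

backup, build, data, dist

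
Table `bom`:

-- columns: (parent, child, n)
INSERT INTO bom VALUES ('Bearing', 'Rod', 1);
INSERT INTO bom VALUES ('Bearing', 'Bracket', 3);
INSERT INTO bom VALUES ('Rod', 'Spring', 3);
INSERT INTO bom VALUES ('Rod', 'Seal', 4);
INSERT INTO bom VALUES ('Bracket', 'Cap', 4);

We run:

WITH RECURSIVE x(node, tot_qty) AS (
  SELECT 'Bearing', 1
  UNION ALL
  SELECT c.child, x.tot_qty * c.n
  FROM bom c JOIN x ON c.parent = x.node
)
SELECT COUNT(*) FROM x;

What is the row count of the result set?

Base: (Bearing, tot_qty=1).
Iteration 1: components of {Bearing} -> Bracket = 1*3 = 3, Rod = 1*1 = 1.
Iteration 2: components of {Bracket,Rod} -> Cap = 3*4 = 12, Seal = 1*4 = 4, Spring = 1*3 = 3.
Iteration 3: no further components; recursion stops.
Total rows emitted: 6.

6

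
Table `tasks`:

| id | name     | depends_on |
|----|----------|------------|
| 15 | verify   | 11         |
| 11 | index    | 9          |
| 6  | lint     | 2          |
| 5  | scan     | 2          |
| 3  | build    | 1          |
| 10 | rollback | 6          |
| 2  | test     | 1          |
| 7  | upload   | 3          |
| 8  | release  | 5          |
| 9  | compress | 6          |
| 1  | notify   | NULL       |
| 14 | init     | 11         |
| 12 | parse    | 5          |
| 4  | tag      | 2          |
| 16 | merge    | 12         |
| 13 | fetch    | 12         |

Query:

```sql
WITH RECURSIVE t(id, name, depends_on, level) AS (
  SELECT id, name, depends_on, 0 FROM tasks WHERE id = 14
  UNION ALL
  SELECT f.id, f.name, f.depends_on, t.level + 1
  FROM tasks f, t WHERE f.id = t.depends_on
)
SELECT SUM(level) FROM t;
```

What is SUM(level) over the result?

Base: id=14 (init), depends_on=11, level 0.
Iteration 1: join on id=11 -> index (id 11, depends_on=9, level 1).
Iteration 2: join on id=9 -> compress (id 9, depends_on=6, level 2).
Iteration 3: join on id=6 -> lint (id 6, depends_on=2, level 3).
Iteration 4: join on id=2 -> test (id 2, depends_on=1, level 4).
Iteration 5: join on id=1 -> notify (id 1, depends_on=NULL, level 5).
Iteration 6: depends_on is NULL; no match; recursion stops.
SUM(level) = 0 + 1 + 2 + 3 + 4 + 5 = 15.

15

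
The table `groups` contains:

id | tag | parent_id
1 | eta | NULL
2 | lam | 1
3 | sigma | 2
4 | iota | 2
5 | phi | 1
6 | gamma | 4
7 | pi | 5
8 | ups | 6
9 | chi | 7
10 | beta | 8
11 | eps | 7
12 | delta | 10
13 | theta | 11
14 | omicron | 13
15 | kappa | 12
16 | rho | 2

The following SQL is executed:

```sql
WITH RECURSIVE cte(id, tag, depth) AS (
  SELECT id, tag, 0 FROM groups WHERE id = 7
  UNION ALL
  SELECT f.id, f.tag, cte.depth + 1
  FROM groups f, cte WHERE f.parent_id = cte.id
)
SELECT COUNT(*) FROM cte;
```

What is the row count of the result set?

Base: id=7 (pi) at depth 0.
Iteration 1: rows with parent_id in {7} -> chi (id 9, depth 1), eps (id 11, depth 1).
Iteration 2: rows with parent_id in {9,11} -> theta (id 13, depth 2).
Iteration 3: rows with parent_id in {13} -> omicron (id 14, depth 3).
Iteration 4: no rows with parent_id in {14}; recursion stops.
Total rows emitted: 5.

5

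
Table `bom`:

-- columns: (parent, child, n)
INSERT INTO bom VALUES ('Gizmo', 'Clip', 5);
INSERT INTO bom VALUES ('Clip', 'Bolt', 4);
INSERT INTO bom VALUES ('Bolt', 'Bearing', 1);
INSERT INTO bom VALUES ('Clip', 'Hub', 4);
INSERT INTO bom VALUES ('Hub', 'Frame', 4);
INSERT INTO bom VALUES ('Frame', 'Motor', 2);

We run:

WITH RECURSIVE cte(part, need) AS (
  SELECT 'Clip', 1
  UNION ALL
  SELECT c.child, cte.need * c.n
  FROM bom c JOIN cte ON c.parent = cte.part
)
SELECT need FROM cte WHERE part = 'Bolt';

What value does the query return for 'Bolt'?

4

Base: (Clip, need=1).
Iteration 1: components of {Clip} -> Bolt = 1*4 = 4, Hub = 1*4 = 4.
Iteration 2: components of {Bolt,Hub} -> Bearing = 4*1 = 4, Frame = 4*4 = 16.
Iteration 3: components of {Bearing,Frame} -> Motor = 16*2 = 32.
Iteration 4: no further components; recursion stops.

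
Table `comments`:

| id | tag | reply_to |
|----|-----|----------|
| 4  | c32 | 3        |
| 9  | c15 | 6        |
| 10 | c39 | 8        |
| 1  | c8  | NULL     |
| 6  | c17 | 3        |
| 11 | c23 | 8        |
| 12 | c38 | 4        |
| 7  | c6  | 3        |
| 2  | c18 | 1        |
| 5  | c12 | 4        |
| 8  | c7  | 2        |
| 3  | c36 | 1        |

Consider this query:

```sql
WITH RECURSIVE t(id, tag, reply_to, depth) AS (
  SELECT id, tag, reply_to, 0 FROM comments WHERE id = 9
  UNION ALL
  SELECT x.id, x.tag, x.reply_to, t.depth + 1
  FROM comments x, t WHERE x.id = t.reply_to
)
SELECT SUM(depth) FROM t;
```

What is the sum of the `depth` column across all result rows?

Base: id=9 (c15), reply_to=6, depth 0.
Iteration 1: join on id=6 -> c17 (id 6, reply_to=3, depth 1).
Iteration 2: join on id=3 -> c36 (id 3, reply_to=1, depth 2).
Iteration 3: join on id=1 -> c8 (id 1, reply_to=NULL, depth 3).
Iteration 4: reply_to is NULL; no match; recursion stops.
SUM(depth) = 0 + 1 + 2 + 3 = 6.

6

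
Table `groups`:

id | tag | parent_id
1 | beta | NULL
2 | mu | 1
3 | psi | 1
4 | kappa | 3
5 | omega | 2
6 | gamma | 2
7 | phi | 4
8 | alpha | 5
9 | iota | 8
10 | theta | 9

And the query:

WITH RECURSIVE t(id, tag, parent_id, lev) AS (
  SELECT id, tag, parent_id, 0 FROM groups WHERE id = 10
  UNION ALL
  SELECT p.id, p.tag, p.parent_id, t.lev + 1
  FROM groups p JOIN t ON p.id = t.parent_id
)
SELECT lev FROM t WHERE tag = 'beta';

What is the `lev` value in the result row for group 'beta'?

Base: id=10 (theta), parent_id=9, lev 0.
Iteration 1: join on id=9 -> iota (id 9, parent_id=8, lev 1).
Iteration 2: join on id=8 -> alpha (id 8, parent_id=5, lev 2).
Iteration 3: join on id=5 -> omega (id 5, parent_id=2, lev 3).
Iteration 4: join on id=2 -> mu (id 2, parent_id=1, lev 4).
Iteration 5: join on id=1 -> beta (id 1, parent_id=NULL, lev 5).
Iteration 6: parent_id is NULL; no match; recursion stops.

5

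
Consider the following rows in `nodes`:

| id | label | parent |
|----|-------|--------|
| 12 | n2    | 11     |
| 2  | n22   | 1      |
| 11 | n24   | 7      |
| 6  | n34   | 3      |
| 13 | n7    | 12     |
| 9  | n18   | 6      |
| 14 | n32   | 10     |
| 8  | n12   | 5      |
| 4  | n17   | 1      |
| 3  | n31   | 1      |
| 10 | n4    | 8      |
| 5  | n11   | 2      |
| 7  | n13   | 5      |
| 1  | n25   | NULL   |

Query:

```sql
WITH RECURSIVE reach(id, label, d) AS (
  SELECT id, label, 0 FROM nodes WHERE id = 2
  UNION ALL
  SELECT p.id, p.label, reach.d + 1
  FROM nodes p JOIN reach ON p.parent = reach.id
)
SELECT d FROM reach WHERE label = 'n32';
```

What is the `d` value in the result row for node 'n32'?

4

Base: id=2 (n22) at d 0.
Iteration 1: rows with parent in {2} -> n11 (id 5, d 1).
Iteration 2: rows with parent in {5} -> n13 (id 7, d 2), n12 (id 8, d 2).
Iteration 3: rows with parent in {7,8} -> n4 (id 10, d 3), n24 (id 11, d 3).
Iteration 4: rows with parent in {10,11} -> n2 (id 12, d 4), n32 (id 14, d 4).
Iteration 5: rows with parent in {12,14} -> n7 (id 13, d 5).
Iteration 6: no rows with parent in {13}; recursion stops.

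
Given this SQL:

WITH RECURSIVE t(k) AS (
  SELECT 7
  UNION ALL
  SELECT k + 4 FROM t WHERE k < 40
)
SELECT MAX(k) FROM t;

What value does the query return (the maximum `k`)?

43

Base: k=7.
Iteration 1: 7 < 40 holds -> k = 7 + 4 = 11.
Iteration 2: 11 < 40 holds -> k = 11 + 4 = 15.
Iteration 3: 15 < 40 holds -> k = 15 + 4 = 19.
Iteration 4: 19 < 40 holds -> k = 19 + 4 = 23.
Iteration 5: 23 < 40 holds -> k = 23 + 4 = 27.
Iteration 6: 27 < 40 holds -> k = 27 + 4 = 31.
Iteration 7: 31 < 40 holds -> k = 31 + 4 = 35.
Iteration 8: 35 < 40 holds -> k = 35 + 4 = 39.
Iteration 9: 39 < 40 holds -> k = 39 + 4 = 43.
Iteration 10: 43 < 40 fails; recursion stops.
k values: 7, 11, 15, 19, 23, 27, 31, 35, 39, 43; the maximum is 43.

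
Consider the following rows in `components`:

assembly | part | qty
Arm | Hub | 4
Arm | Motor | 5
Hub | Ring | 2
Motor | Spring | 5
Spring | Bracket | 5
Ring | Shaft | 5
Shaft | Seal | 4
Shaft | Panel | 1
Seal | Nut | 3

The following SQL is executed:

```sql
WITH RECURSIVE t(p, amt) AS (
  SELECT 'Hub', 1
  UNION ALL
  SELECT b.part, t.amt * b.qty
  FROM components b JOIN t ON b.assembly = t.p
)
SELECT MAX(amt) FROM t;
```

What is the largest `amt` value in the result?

120

Base: (Hub, amt=1).
Iteration 1: components of {Hub} -> Ring = 1*2 = 2.
Iteration 2: components of {Ring} -> Shaft = 2*5 = 10.
Iteration 3: components of {Shaft} -> Panel = 10*1 = 10, Seal = 10*4 = 40.
Iteration 4: components of {Panel,Seal} -> Nut = 40*3 = 120.
Iteration 5: no further components; recursion stops.
amt values: 1, 2, 10, 40, 10, 120; the maximum is 120.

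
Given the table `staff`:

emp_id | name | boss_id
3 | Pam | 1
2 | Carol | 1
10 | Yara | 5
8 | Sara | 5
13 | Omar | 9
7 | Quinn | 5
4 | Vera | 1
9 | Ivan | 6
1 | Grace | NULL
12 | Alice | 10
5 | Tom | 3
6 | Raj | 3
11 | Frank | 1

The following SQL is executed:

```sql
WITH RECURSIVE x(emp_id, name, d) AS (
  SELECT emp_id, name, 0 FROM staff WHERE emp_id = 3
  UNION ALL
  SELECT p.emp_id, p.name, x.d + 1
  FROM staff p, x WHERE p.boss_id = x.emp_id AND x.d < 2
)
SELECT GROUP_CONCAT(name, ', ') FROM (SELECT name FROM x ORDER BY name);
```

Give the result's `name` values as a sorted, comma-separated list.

Ivan, Pam, Quinn, Raj, Sara, Tom, Yara

Base: emp_id=3 (Pam) at d 0.
Iteration 1: rows with boss_id in {3} -> Tom (id 5, d 1), Raj (id 6, d 1).
Iteration 2: rows with boss_id in {5,6} -> Quinn (id 7, d 2), Sara (id 8, d 2), Ivan (id 9, d 2), Yara (id 10, d 2).
Iteration 3: d < 2 fails for all current rows; recursion stops.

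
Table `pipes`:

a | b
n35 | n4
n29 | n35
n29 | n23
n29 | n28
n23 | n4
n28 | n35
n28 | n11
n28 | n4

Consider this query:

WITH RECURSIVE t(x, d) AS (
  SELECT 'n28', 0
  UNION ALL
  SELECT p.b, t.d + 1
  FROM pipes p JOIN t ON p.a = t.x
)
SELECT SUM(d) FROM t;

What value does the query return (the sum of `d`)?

Base: (n28, d=0).
Iteration 1: edges from {n28} -> (n11, d=1), (n35, d=1), (n4, d=1).
Iteration 2: edges from {n11,n35,n4} -> (n4, d=2).
Iteration 3: no outgoing edges from {n4}; recursion stops.
SUM(d) = 0 + 1 + 1 + 1 + 2 = 5.

5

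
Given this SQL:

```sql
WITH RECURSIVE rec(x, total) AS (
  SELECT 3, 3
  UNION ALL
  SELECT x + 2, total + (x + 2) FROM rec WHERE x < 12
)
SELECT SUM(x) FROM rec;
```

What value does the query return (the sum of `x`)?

Base: x=3, total=3.
Iteration 1: 3 < 12 holds -> x = 3 + 2 = 5, total = 3 + 5 = 8.
Iteration 2: 5 < 12 holds -> x = 5 + 2 = 7, total = 8 + 7 = 15.
Iteration 3: 7 < 12 holds -> x = 7 + 2 = 9, total = 15 + 9 = 24.
Iteration 4: 9 < 12 holds -> x = 9 + 2 = 11, total = 24 + 11 = 35.
Iteration 5: 11 < 12 holds -> x = 11 + 2 = 13, total = 35 + 13 = 48.
Iteration 6: 13 < 12 fails; recursion stops.
SUM(x) = 3 + 5 + 7 + 9 + 11 + 13 = 48.

48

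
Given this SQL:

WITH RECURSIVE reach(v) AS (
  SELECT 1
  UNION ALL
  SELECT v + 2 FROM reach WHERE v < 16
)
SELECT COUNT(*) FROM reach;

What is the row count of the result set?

Base: v=1.
Iteration 1: 1 < 16 holds -> v = 1 + 2 = 3.
Iteration 2: 3 < 16 holds -> v = 3 + 2 = 5.
Iteration 3: 5 < 16 holds -> v = 5 + 2 = 7.
Iteration 4: 7 < 16 holds -> v = 7 + 2 = 9.
Iteration 5: 9 < 16 holds -> v = 9 + 2 = 11.
Iteration 6: 11 < 16 holds -> v = 11 + 2 = 13.
Iteration 7: 13 < 16 holds -> v = 13 + 2 = 15.
Iteration 8: 15 < 16 holds -> v = 15 + 2 = 17.
Iteration 9: 17 < 16 fails; recursion stops.
Total rows emitted: 9.

9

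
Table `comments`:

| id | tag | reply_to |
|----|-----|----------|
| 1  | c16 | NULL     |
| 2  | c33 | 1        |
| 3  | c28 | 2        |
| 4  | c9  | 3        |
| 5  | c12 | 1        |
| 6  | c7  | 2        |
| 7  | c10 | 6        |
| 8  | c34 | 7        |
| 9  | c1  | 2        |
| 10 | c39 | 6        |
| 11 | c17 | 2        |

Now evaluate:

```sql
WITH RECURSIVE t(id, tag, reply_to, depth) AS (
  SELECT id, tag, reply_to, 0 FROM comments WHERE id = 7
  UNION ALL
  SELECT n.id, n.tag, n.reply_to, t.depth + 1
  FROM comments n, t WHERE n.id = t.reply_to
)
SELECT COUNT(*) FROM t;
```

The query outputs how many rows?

Base: id=7 (c10), reply_to=6, depth 0.
Iteration 1: join on id=6 -> c7 (id 6, reply_to=2, depth 1).
Iteration 2: join on id=2 -> c33 (id 2, reply_to=1, depth 2).
Iteration 3: join on id=1 -> c16 (id 1, reply_to=NULL, depth 3).
Iteration 4: reply_to is NULL; no match; recursion stops.
Total rows emitted: 4.

4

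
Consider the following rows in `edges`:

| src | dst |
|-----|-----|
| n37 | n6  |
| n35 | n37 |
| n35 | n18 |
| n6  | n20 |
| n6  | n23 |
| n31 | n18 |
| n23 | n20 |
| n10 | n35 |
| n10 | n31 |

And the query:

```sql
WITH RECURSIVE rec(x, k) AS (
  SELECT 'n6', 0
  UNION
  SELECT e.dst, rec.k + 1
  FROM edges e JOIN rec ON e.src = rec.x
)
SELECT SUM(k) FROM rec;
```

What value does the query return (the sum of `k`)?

4

Base: (n6, k=0).
Iteration 1: edges from {n6} -> (n20, k=1), (n23, k=1).
Iteration 2: edges from {n20,n23} -> (n20, k=2).
Iteration 3: no outgoing edges from {n20}; recursion stops.
SUM(k) = 0 + 1 + 1 + 2 = 4.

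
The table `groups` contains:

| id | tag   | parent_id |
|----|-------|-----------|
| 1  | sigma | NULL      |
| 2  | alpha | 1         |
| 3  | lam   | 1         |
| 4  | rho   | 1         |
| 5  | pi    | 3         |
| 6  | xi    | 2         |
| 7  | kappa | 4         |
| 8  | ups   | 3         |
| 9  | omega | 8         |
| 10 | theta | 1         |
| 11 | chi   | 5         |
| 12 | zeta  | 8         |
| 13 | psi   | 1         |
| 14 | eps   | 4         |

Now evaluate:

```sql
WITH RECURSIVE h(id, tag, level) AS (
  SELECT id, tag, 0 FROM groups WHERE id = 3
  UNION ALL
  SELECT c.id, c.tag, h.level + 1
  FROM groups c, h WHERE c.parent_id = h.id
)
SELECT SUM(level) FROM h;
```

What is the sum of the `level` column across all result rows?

Base: id=3 (lam) at level 0.
Iteration 1: rows with parent_id in {3} -> pi (id 5, level 1), ups (id 8, level 1).
Iteration 2: rows with parent_id in {5,8} -> omega (id 9, level 2), chi (id 11, level 2), zeta (id 12, level 2).
Iteration 3: no rows with parent_id in {9,11,12}; recursion stops.
SUM(level) = 0 + 1 + 1 + 2 + 2 + 2 = 8.

8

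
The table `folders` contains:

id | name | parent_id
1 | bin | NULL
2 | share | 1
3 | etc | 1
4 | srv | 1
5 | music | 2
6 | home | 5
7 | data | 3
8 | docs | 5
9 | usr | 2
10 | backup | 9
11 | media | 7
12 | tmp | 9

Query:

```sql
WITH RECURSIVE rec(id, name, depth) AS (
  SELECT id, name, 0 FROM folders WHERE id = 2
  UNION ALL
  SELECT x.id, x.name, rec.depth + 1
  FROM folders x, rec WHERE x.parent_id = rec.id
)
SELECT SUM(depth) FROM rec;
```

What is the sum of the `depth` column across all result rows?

10

Base: id=2 (share) at depth 0.
Iteration 1: rows with parent_id in {2} -> music (id 5, depth 1), usr (id 9, depth 1).
Iteration 2: rows with parent_id in {5,9} -> home (id 6, depth 2), docs (id 8, depth 2), backup (id 10, depth 2), tmp (id 12, depth 2).
Iteration 3: no rows with parent_id in {6,8,10,12}; recursion stops.
SUM(depth) = 0 + 1 + 1 + 2 + 2 + 2 + 2 = 10.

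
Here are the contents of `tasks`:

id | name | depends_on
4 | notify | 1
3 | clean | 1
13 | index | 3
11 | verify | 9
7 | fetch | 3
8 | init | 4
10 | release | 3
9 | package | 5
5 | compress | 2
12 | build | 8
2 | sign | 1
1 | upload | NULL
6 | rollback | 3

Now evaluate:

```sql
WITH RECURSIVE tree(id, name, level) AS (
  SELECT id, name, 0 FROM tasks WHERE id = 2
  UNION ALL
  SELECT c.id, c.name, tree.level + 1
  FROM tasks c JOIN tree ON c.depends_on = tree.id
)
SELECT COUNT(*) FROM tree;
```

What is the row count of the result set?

4

Base: id=2 (sign) at level 0.
Iteration 1: rows with depends_on in {2} -> compress (id 5, level 1).
Iteration 2: rows with depends_on in {5} -> package (id 9, level 2).
Iteration 3: rows with depends_on in {9} -> verify (id 11, level 3).
Iteration 4: no rows with depends_on in {11}; recursion stops.
Total rows emitted: 4.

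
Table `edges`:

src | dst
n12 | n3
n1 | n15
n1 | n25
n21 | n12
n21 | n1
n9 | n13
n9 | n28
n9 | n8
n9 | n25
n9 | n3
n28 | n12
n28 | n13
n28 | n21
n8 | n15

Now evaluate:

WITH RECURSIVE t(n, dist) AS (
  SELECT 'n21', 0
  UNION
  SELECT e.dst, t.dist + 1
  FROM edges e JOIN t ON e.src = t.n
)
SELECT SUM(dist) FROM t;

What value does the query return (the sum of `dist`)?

Base: (n21, dist=0).
Iteration 1: edges from {n21} -> (n1, dist=1), (n12, dist=1).
Iteration 2: edges from {n1,n12} -> (n15, dist=2), (n25, dist=2), (n3, dist=2).
Iteration 3: no outgoing edges from {n15,n25,n3}; recursion stops.
SUM(dist) = 0 + 1 + 1 + 2 + 2 + 2 = 8.

8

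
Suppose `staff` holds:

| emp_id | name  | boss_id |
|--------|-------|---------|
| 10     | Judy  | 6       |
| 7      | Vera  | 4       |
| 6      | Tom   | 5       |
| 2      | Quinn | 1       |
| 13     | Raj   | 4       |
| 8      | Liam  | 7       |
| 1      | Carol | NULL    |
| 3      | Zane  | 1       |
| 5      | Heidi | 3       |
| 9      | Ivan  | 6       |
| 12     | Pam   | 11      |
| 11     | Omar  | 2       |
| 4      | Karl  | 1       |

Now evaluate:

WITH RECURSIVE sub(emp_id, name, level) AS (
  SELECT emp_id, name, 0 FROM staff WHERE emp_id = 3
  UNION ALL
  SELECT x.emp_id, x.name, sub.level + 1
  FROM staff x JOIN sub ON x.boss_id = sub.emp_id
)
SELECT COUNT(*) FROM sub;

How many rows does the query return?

Base: emp_id=3 (Zane) at level 0.
Iteration 1: rows with boss_id in {3} -> Heidi (id 5, level 1).
Iteration 2: rows with boss_id in {5} -> Tom (id 6, level 2).
Iteration 3: rows with boss_id in {6} -> Ivan (id 9, level 3), Judy (id 10, level 3).
Iteration 4: no rows with boss_id in {9,10}; recursion stops.
Total rows emitted: 5.

5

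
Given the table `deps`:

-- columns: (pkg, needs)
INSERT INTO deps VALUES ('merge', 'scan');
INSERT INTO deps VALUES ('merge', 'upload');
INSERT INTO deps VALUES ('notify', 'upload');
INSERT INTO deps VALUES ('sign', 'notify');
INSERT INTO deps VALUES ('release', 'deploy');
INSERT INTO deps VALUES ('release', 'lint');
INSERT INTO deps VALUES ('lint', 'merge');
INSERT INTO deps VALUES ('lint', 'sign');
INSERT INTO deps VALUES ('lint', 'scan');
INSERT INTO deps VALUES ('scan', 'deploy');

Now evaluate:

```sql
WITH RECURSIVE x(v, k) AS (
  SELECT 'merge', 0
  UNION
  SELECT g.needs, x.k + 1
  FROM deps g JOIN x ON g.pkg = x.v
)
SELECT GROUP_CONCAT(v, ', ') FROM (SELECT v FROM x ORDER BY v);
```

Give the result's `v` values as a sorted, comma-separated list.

deploy, merge, scan, upload

Base: (merge, k=0).
Iteration 1: edges from {merge} -> (scan, k=1), (upload, k=1).
Iteration 2: edges from {scan,upload} -> (deploy, k=2).
Iteration 3: no outgoing edges from {deploy}; recursion stops.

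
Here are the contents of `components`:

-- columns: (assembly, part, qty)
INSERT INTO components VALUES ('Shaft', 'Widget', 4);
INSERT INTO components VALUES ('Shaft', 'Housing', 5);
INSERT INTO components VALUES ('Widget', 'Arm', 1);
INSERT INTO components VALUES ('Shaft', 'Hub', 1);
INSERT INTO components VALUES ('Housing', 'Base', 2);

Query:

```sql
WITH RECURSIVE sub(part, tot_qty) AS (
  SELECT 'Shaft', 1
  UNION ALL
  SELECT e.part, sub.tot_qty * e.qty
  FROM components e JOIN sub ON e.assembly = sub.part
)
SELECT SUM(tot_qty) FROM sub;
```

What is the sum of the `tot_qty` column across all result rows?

Base: (Shaft, tot_qty=1).
Iteration 1: components of {Shaft} -> Housing = 1*5 = 5, Hub = 1*1 = 1, Widget = 1*4 = 4.
Iteration 2: components of {Housing,Hub,Widget} -> Arm = 4*1 = 4, Base = 5*2 = 10.
Iteration 3: no further components; recursion stops.
SUM(tot_qty) = 1 + 4 + 5 + 1 + 4 + 10 = 25.

25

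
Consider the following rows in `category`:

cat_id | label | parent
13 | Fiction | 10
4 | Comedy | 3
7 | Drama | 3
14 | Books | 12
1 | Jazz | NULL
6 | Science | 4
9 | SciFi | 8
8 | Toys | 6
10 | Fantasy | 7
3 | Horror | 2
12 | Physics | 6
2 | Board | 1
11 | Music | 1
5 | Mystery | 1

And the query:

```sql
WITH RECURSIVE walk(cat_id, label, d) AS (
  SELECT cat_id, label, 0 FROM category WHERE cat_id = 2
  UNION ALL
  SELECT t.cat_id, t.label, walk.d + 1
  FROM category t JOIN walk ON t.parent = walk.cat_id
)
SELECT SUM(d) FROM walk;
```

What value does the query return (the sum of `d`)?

Base: cat_id=2 (Board) at d 0.
Iteration 1: rows with parent in {2} -> Horror (id 3, d 1).
Iteration 2: rows with parent in {3} -> Comedy (id 4, d 2), Drama (id 7, d 2).
Iteration 3: rows with parent in {4,7} -> Science (id 6, d 3), Fantasy (id 10, d 3).
Iteration 4: rows with parent in {6,10} -> Toys (id 8, d 4), Physics (id 12, d 4), Fiction (id 13, d 4).
Iteration 5: rows with parent in {8,12,13} -> SciFi (id 9, d 5), Books (id 14, d 5).
Iteration 6: no rows with parent in {9,14}; recursion stops.
SUM(d) = 0 + 1 + 2 + 2 + 3 + 3 + 4 + 4 + 4 + 5 + 5 = 33.

33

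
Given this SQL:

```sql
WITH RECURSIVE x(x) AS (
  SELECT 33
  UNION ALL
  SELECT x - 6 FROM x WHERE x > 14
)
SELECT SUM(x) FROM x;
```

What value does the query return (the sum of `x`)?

105

Base: x=33.
Iteration 1: 33 > 14 holds -> x = 33 - 6 = 27.
Iteration 2: 27 > 14 holds -> x = 27 - 6 = 21.
Iteration 3: 21 > 14 holds -> x = 21 - 6 = 15.
Iteration 4: 15 > 14 holds -> x = 15 - 6 = 9.
Iteration 5: 9 > 14 fails; recursion stops.
SUM(x) = 33 + 27 + 21 + 15 + 9 = 105.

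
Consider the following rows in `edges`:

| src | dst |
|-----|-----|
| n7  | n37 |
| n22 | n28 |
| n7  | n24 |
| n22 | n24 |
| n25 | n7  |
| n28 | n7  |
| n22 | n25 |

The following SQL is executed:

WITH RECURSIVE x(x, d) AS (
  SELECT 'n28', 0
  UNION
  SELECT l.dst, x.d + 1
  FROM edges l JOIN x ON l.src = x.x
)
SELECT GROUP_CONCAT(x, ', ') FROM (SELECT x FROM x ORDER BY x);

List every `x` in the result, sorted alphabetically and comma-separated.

n24, n28, n37, n7

Base: (n28, d=0).
Iteration 1: edges from {n28} -> (n7, d=1).
Iteration 2: edges from {n7} -> (n24, d=2), (n37, d=2).
Iteration 3: no outgoing edges from {n24,n37}; recursion stops.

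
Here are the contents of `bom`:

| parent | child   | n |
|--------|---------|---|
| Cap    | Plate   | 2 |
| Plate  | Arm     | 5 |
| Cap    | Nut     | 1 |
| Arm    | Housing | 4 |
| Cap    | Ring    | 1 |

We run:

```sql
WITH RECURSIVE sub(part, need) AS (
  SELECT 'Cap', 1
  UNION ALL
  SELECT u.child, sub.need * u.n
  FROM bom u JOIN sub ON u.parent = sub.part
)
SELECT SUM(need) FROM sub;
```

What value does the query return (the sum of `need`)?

55

Base: (Cap, need=1).
Iteration 1: components of {Cap} -> Nut = 1*1 = 1, Plate = 1*2 = 2, Ring = 1*1 = 1.
Iteration 2: components of {Nut,Plate,Ring} -> Arm = 2*5 = 10.
Iteration 3: components of {Arm} -> Housing = 10*4 = 40.
Iteration 4: no further components; recursion stops.
SUM(need) = 1 + 2 + 1 + 1 + 10 + 40 = 55.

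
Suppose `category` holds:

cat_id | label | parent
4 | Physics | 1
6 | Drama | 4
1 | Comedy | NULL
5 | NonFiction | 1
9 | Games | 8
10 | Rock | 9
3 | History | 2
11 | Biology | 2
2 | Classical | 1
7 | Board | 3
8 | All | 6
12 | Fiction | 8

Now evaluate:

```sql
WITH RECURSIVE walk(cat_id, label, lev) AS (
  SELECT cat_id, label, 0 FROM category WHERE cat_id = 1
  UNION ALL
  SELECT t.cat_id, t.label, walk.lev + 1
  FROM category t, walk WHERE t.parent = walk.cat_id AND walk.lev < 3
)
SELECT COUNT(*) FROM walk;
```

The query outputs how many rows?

9

Base: cat_id=1 (Comedy) at lev 0.
Iteration 1: rows with parent in {1} -> Classical (id 2, lev 1), Physics (id 4, lev 1), NonFiction (id 5, lev 1).
Iteration 2: rows with parent in {2,4,5} -> History (id 3, lev 2), Drama (id 6, lev 2), Biology (id 11, lev 2).
Iteration 3: rows with parent in {3,6,11} -> Board (id 7, lev 3), All (id 8, lev 3).
Iteration 4: lev < 3 fails for all current rows; recursion stops.
Total rows emitted: 9.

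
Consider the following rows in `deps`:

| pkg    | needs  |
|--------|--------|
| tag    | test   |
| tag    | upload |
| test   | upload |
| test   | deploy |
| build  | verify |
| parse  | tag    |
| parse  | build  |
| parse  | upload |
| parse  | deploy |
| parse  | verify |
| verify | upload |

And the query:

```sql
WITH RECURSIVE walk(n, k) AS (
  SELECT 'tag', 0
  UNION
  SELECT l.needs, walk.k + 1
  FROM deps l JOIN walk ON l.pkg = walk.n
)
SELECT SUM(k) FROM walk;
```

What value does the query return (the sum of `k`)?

Base: (tag, k=0).
Iteration 1: edges from {tag} -> (test, k=1), (upload, k=1).
Iteration 2: edges from {test,upload} -> (deploy, k=2), (upload, k=2).
Iteration 3: no outgoing edges from {deploy,upload}; recursion stops.
SUM(k) = 0 + 1 + 1 + 2 + 2 = 6.

6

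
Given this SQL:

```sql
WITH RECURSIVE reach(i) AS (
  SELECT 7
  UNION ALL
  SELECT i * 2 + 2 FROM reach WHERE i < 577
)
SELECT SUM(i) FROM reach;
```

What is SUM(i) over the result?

Base: i=7.
Iteration 1: 7 < 577 holds -> i = 7 * 2 + 2 = 16.
Iteration 2: 16 < 577 holds -> i = 16 * 2 + 2 = 34.
Iteration 3: 34 < 577 holds -> i = 34 * 2 + 2 = 70.
Iteration 4: 70 < 577 holds -> i = 70 * 2 + 2 = 142.
Iteration 5: 142 < 577 holds -> i = 142 * 2 + 2 = 286.
Iteration 6: 286 < 577 holds -> i = 286 * 2 + 2 = 574.
Iteration 7: 574 < 577 holds -> i = 574 * 2 + 2 = 1150.
Iteration 8: 1150 < 577 fails; recursion stops.
SUM(i) = 7 + 16 + 34 + 70 + 142 + 286 + 574 + 1150 = 2279.

2279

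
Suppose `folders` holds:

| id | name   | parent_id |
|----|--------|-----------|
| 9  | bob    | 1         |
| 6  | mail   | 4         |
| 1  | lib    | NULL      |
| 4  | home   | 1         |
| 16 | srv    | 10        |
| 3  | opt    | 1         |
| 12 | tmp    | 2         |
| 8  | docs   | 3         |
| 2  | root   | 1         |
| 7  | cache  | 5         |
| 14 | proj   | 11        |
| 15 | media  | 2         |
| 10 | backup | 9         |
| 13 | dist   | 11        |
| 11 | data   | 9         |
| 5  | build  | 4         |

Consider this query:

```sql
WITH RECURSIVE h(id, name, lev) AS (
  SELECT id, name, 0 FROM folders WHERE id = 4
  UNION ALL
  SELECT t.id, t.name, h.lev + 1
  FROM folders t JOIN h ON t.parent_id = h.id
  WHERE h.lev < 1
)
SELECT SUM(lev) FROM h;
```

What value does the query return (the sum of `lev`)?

Base: id=4 (home) at lev 0.
Iteration 1: rows with parent_id in {4} -> build (id 5, lev 1), mail (id 6, lev 1).
Iteration 2: lev < 1 fails for all current rows; recursion stops.
SUM(lev) = 0 + 1 + 1 = 2.

2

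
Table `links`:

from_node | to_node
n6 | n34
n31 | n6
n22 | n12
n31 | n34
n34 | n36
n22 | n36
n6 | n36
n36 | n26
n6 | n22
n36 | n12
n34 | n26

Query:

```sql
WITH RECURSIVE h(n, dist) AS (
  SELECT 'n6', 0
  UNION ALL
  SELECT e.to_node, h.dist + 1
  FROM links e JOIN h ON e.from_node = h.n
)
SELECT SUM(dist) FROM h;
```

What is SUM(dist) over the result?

Base: (n6, dist=0).
Iteration 1: edges from {n6} -> (n22, dist=1), (n34, dist=1), (n36, dist=1).
Iteration 2: edges from {n22,n34,n36} -> (n12, dist=2) x2, (n26, dist=2) x2, (n36, dist=2) x2. [UNION ALL keeps all 6 new rows, including repeats]
Iteration 3: edges from {n12,n26,n36} -> (n12, dist=3) x2, (n26, dist=3) x2. [UNION ALL keeps all 4 new rows, including repeats]
Iteration 4: no outgoing edges from {n12,n26}; recursion stops.
SUM(dist) = 0 + 1 + 1 + 1 + 2 + 2 + 2 + 2 + 2 + 2 + 3 + 3 + 3 + 3 = 27.

27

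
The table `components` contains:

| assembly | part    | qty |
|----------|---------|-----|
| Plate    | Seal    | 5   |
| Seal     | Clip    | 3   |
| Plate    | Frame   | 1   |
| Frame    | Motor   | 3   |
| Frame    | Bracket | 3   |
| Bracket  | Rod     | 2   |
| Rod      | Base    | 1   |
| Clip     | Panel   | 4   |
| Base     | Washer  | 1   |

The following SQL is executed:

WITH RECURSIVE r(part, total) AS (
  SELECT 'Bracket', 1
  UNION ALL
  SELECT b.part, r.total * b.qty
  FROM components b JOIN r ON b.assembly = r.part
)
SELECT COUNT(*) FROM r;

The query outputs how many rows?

Base: (Bracket, total=1).
Iteration 1: components of {Bracket} -> Rod = 1*2 = 2.
Iteration 2: components of {Rod} -> Base = 2*1 = 2.
Iteration 3: components of {Base} -> Washer = 2*1 = 2.
Iteration 4: no further components; recursion stops.
Total rows emitted: 4.

4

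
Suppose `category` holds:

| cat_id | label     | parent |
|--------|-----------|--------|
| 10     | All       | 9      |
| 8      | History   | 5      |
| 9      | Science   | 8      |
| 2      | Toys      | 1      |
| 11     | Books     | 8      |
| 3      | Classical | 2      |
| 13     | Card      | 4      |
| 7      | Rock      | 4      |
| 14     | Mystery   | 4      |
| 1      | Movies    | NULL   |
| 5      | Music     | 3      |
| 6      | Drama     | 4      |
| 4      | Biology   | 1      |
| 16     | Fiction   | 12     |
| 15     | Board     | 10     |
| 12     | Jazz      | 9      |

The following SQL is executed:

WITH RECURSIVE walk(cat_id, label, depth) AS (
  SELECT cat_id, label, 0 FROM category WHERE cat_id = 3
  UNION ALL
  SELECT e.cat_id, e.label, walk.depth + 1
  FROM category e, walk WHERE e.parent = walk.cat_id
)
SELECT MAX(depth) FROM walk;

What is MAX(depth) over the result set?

Base: cat_id=3 (Classical) at depth 0.
Iteration 1: rows with parent in {3} -> Music (id 5, depth 1).
Iteration 2: rows with parent in {5} -> History (id 8, depth 2).
Iteration 3: rows with parent in {8} -> Science (id 9, depth 3), Books (id 11, depth 3).
Iteration 4: rows with parent in {9,11} -> All (id 10, depth 4), Jazz (id 12, depth 4).
Iteration 5: rows with parent in {10,12} -> Board (id 15, depth 5), Fiction (id 16, depth 5).
Iteration 6: no rows with parent in {15,16}; recursion stops.
depth values: 0, 1, 2, 3, 3, 4, 4, 5, 5; the maximum is 5.

5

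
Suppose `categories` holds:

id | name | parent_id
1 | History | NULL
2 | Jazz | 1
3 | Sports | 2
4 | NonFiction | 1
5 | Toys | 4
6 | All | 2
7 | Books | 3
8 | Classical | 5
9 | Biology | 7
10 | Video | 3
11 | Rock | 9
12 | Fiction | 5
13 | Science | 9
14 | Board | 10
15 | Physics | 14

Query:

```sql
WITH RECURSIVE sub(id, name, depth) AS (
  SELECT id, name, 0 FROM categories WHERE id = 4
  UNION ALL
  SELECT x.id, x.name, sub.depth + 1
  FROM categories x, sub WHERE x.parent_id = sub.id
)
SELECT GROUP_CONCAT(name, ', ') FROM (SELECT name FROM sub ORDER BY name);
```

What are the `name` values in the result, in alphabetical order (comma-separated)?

Base: id=4 (NonFiction) at depth 0.
Iteration 1: rows with parent_id in {4} -> Toys (id 5, depth 1).
Iteration 2: rows with parent_id in {5} -> Classical (id 8, depth 2), Fiction (id 12, depth 2).
Iteration 3: no rows with parent_id in {8,12}; recursion stops.

Classical, Fiction, NonFiction, Toys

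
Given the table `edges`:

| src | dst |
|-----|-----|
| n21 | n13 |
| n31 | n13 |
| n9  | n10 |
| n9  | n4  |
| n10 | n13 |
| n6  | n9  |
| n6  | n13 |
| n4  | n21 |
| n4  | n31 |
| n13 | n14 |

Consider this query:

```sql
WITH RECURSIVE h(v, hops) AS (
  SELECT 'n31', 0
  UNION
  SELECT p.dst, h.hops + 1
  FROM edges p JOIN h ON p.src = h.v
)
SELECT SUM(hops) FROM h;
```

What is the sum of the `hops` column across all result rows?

Base: (n31, hops=0).
Iteration 1: edges from {n31} -> (n13, hops=1).
Iteration 2: edges from {n13} -> (n14, hops=2).
Iteration 3: no outgoing edges from {n14}; recursion stops.
SUM(hops) = 0 + 1 + 2 = 3.

3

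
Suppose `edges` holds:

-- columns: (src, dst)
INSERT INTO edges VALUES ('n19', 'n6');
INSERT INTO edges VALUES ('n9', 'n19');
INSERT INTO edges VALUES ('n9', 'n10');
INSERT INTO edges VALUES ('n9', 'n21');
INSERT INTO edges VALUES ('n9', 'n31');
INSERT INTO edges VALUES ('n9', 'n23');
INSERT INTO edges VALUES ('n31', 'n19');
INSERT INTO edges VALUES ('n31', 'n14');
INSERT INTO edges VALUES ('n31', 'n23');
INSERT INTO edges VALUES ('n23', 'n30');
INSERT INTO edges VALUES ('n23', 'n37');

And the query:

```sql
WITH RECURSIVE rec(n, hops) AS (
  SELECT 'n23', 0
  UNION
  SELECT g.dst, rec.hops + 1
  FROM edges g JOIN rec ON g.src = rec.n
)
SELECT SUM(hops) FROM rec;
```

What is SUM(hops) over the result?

Base: (n23, hops=0).
Iteration 1: edges from {n23} -> (n30, hops=1), (n37, hops=1).
Iteration 2: no outgoing edges from {n30,n37}; recursion stops.
SUM(hops) = 0 + 1 + 1 = 2.

2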